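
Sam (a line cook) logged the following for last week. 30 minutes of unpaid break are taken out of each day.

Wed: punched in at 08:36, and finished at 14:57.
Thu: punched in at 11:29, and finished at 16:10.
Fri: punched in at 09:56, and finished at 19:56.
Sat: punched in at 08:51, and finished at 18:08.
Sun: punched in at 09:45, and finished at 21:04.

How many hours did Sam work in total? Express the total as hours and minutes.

39 h 8 min

Wed: 08:36–14:57 = 6 h 21 min; less 30 min break → 5 h 51 min
Thu: 11:29–16:10 = 4 h 41 min; less 30 min break → 4 h 11 min
Fri: 09:56–19:56 = 10 h 0 min; less 30 min break → 9 h 30 min
Sat: 08:51–18:08 = 9 h 17 min; less 30 min break → 8 h 47 min
Sun: 09:45–21:04 = 11 h 19 min; less 30 min break → 10 h 49 min
Total: 5 h 51 min + 4 h 11 min + 9 h 30 min + 8 h 47 min + 10 h 49 min = 39 h 8 min.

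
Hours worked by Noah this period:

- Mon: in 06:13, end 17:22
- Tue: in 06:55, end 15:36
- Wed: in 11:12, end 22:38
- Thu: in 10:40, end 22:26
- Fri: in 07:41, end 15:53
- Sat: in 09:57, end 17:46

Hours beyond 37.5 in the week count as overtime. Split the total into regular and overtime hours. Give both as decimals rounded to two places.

Regular 37.50 hours, overtime 21.55 hours

Mon: 06:13–17:22 = 11 h 9 min
Tue: 06:55–15:36 = 8 h 41 min
Wed: 11:12–22:38 = 11 h 26 min
Thu: 10:40–22:26 = 11 h 46 min
Fri: 07:41–15:53 = 8 h 12 min
Sat: 09:57–17:46 = 7 h 49 min
Total worked: 59 h 3 min = 59.05 h.
Threshold 37.5 h → overtime 21 h 33 min, regular 37 h 30 min.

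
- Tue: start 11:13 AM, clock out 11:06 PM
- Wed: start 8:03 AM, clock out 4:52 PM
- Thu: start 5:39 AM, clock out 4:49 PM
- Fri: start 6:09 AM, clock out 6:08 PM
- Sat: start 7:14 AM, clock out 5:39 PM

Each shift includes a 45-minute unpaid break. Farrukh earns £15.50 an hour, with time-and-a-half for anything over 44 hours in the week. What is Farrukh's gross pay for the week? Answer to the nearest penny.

Tue: 11:13 AM–11:06 PM = 11 h 53 min; less 45 min break → 11 h 8 min
Wed: 8:03 AM–4:52 PM = 8 h 49 min; less 45 min break → 8 h 4 min
Thu: 5:39 AM–4:49 PM = 11 h 10 min; less 45 min break → 10 h 25 min
Fri: 6:09 AM–6:08 PM = 11 h 59 min; less 45 min break → 11 h 14 min
Sat: 7:14 AM–5:39 PM = 10 h 25 min; less 45 min break → 9 h 40 min
Total worked: 50 h 31 min = 3031 min.
Regular 44 h 0 min = 2640 min at £15.50/h; overtime 6 h 31 min = 391 min at £23.25/h.
Pay = (2640 × £15.50 + 391 × £23.25) ÷ 60 = £833.51.

£833.51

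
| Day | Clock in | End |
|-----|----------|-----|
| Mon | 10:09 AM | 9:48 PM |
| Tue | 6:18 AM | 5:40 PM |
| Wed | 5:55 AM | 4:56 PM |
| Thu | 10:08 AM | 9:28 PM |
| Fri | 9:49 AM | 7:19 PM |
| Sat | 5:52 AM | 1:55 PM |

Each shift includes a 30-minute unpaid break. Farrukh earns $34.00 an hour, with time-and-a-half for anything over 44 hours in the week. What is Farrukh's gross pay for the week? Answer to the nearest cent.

$2307.75

Mon: 10:09 AM–9:48 PM = 11 h 39 min; less 30 min break → 11 h 9 min
Tue: 6:18 AM–5:40 PM = 11 h 22 min; less 30 min break → 10 h 52 min
Wed: 5:55 AM–4:56 PM = 11 h 1 min; less 30 min break → 10 h 31 min
Thu: 10:08 AM–9:28 PM = 11 h 20 min; less 30 min break → 10 h 50 min
Fri: 9:49 AM–7:19 PM = 9 h 30 min; less 30 min break → 9 h 0 min
Sat: 5:52 AM–1:55 PM = 8 h 3 min; less 30 min break → 7 h 33 min
Total worked: 59 h 55 min = 3595 min.
Regular 44 h 0 min = 2640 min at $34.00/h; overtime 15 h 55 min = 955 min at $51.00/h.
Pay = (2640 × $34.00 + 955 × $51.00) ÷ 60 = $2307.75.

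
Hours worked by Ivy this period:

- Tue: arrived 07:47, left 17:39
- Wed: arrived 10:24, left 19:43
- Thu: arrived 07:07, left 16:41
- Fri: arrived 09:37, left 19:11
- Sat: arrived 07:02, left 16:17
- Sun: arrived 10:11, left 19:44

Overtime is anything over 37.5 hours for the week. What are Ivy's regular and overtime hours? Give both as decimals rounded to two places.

Regular 37.50 hours, overtime 19.62 hours

Tue: 07:47–17:39 = 9 h 52 min
Wed: 10:24–19:43 = 9 h 19 min
Thu: 07:07–16:41 = 9 h 34 min
Fri: 09:37–19:11 = 9 h 34 min
Sat: 07:02–16:17 = 9 h 15 min
Sun: 10:11–19:44 = 9 h 33 min
Total worked: 57 h 7 min = 57.12 h.
Threshold 37.5 h → overtime 19 h 37 min, regular 37 h 30 min.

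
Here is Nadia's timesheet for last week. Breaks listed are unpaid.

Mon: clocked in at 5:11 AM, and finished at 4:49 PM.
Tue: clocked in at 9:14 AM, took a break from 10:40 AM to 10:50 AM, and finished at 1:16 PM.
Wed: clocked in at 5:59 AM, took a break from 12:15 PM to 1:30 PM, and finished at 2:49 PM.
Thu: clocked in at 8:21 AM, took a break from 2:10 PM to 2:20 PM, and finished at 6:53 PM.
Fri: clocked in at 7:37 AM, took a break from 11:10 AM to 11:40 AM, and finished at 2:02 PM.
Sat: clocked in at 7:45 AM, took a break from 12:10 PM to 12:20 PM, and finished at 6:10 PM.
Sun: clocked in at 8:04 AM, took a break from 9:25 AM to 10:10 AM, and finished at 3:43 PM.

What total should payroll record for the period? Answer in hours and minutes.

56 h 31 min

Mon: 5:11 AM–4:49 PM = 11 h 38 min
Tue: 9:14 AM–1:16 PM = 4 h 2 min; less 10 min break → 3 h 52 min
Wed: 5:59 AM–2:49 PM = 8 h 50 min; less 75 min break → 7 h 35 min
Thu: 8:21 AM–6:53 PM = 10 h 32 min; less 10 min break → 10 h 22 min
Fri: 7:37 AM–2:02 PM = 6 h 25 min; less 30 min break → 5 h 55 min
Sat: 7:45 AM–6:10 PM = 10 h 25 min; less 10 min break → 10 h 15 min
Sun: 8:04 AM–3:43 PM = 7 h 39 min; less 45 min break → 6 h 54 min
Total: 11 h 38 min + 3 h 52 min + 7 h 35 min + 10 h 22 min + 5 h 55 min + 10 h 15 min + 6 h 54 min = 56 h 31 min.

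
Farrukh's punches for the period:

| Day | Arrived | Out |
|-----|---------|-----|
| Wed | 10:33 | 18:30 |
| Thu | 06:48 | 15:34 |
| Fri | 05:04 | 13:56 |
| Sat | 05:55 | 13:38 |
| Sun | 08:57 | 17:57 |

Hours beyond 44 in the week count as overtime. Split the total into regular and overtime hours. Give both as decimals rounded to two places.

Regular 42.30 hours, overtime 0.00 hours

Wed: 10:33–18:30 = 7 h 57 min
Thu: 06:48–15:34 = 8 h 46 min
Fri: 05:04–13:56 = 8 h 52 min
Sat: 05:55–13:38 = 7 h 43 min
Sun: 08:57–17:57 = 9 h 0 min
Total worked: 42 h 18 min = 42.30 h.
Threshold 44 h → overtime 0 h 0 min, regular 42 h 18 min.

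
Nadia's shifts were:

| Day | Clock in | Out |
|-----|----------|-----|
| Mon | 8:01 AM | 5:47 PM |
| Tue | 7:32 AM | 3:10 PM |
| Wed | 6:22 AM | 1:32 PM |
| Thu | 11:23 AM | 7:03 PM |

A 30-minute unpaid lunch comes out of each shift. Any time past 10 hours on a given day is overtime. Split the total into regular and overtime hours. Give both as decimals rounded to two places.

Regular 30.23 hours, overtime 0.00 hours

Mon: 8:01 AM–5:47 PM = 9 h 46 min; less 30 min break → 9 h 16 min
Tue: 7:32 AM–3:10 PM = 7 h 38 min; less 30 min break → 7 h 8 min
Wed: 6:22 AM–1:32 PM = 7 h 10 min; less 30 min break → 6 h 40 min
Thu: 11:23 AM–7:03 PM = 7 h 40 min; less 30 min break → 7 h 10 min
Mon reg 9 h 16 min / OT 0 h 0 min; Tue reg 7 h 8 min / OT 0 h 0 min; Wed reg 6 h 40 min / OT 0 h 0 min; Thu reg 7 h 10 min / OT 0 h 0 min.
Totals: regular 30 h 14 min, overtime 0 h 0 min.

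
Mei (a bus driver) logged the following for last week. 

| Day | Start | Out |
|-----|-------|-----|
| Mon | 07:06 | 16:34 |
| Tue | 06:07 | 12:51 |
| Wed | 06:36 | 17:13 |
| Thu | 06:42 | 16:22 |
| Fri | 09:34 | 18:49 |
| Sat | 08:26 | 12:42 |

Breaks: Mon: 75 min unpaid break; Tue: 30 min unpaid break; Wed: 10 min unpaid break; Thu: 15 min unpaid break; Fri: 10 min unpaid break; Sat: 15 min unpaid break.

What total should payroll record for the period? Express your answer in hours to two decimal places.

Mon: 07:06–16:34 = 9 h 28 min; less 75 min break → 8 h 13 min
Tue: 06:07–12:51 = 6 h 44 min; less 30 min break → 6 h 14 min
Wed: 06:36–17:13 = 10 h 37 min; less 10 min break → 10 h 27 min
Thu: 06:42–16:22 = 9 h 40 min; less 15 min break → 9 h 25 min
Fri: 09:34–18:49 = 9 h 15 min; less 10 min break → 9 h 5 min
Sat: 08:26–12:42 = 4 h 16 min; less 15 min break → 4 h 1 min
Total: 8 h 13 min + 6 h 14 min + 10 h 27 min + 9 h 25 min + 9 h 5 min + 4 h 1 min = 47 h 25 min.

47.42 hours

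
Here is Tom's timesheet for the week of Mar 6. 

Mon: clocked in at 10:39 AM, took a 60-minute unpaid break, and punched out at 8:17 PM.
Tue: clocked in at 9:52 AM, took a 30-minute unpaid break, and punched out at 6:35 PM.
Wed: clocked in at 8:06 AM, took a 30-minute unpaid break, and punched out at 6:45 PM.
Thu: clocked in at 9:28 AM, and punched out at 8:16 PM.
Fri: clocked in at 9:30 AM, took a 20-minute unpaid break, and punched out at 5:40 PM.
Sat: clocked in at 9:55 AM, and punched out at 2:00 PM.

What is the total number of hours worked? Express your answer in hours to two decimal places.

49.72 hours

Mon: 10:39 AM–8:17 PM = 9 h 38 min; less 60 min break → 8 h 38 min
Tue: 9:52 AM–6:35 PM = 8 h 43 min; less 30 min break → 8 h 13 min
Wed: 8:06 AM–6:45 PM = 10 h 39 min; less 30 min break → 10 h 9 min
Thu: 9:28 AM–8:16 PM = 10 h 48 min
Fri: 9:30 AM–5:40 PM = 8 h 10 min; less 20 min break → 7 h 50 min
Sat: 9:55 AM–2:00 PM = 4 h 5 min
Total: 8 h 38 min + 8 h 13 min + 10 h 9 min + 10 h 48 min + 7 h 50 min + 4 h 5 min = 49 h 43 min.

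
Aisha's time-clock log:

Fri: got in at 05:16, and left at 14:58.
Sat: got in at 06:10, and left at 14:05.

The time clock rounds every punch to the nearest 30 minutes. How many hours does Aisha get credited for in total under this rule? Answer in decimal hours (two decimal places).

Fri: in 05:16→05:30, out 14:58→15:00; 9 h 30 min
Sat: in 06:10→06:00, out 14:05→14:00; 8 h 0 min
Total credited: 17 h 30 min.

17.50 hours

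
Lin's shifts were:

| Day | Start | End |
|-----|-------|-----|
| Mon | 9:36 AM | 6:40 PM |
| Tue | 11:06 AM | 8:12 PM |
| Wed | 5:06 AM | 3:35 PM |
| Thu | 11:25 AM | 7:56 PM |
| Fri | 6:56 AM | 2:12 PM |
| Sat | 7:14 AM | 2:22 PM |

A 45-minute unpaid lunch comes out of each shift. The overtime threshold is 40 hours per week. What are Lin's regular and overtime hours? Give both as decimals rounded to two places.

Regular 40.00 hours, overtime 7.07 hours

Mon: 9:36 AM–6:40 PM = 9 h 4 min; less 45 min break → 8 h 19 min
Tue: 11:06 AM–8:12 PM = 9 h 6 min; less 45 min break → 8 h 21 min
Wed: 5:06 AM–3:35 PM = 10 h 29 min; less 45 min break → 9 h 44 min
Thu: 11:25 AM–7:56 PM = 8 h 31 min; less 45 min break → 7 h 46 min
Fri: 6:56 AM–2:12 PM = 7 h 16 min; less 45 min break → 6 h 31 min
Sat: 7:14 AM–2:22 PM = 7 h 8 min; less 45 min break → 6 h 23 min
Total worked: 47 h 4 min = 47.07 h.
Threshold 40 h → overtime 7 h 4 min, regular 40 h 0 min.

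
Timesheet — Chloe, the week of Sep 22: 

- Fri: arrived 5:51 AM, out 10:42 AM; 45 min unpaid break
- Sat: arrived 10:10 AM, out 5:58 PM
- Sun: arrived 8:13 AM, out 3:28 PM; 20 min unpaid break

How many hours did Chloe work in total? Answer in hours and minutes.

Fri: 5:51 AM–10:42 AM = 4 h 51 min; less 45 min break → 4 h 6 min
Sat: 10:10 AM–5:58 PM = 7 h 48 min
Sun: 8:13 AM–3:28 PM = 7 h 15 min; less 20 min break → 6 h 55 min
Total: 4 h 6 min + 7 h 48 min + 6 h 55 min = 18 h 49 min.

18 h 49 min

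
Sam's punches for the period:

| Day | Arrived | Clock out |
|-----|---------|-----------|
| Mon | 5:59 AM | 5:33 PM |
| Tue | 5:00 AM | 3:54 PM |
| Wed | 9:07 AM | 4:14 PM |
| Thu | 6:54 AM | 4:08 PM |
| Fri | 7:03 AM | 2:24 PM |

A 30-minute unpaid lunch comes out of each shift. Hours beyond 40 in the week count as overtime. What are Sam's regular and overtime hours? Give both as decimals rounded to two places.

Regular 40.00 hours, overtime 3.67 hours

Mon: 5:59 AM–5:33 PM = 11 h 34 min; less 30 min break → 11 h 4 min
Tue: 5:00 AM–3:54 PM = 10 h 54 min; less 30 min break → 10 h 24 min
Wed: 9:07 AM–4:14 PM = 7 h 7 min; less 30 min break → 6 h 37 min
Thu: 6:54 AM–4:08 PM = 9 h 14 min; less 30 min break → 8 h 44 min
Fri: 7:03 AM–2:24 PM = 7 h 21 min; less 30 min break → 6 h 51 min
Total worked: 43 h 40 min = 43.67 h.
Threshold 40 h → overtime 3 h 40 min, regular 40 h 0 min.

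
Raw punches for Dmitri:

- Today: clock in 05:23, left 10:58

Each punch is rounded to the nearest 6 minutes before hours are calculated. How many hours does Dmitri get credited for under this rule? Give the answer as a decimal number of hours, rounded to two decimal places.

5.60 hours

Today: in 05:23→05:24, out 10:58→11:00; 5 h 36 min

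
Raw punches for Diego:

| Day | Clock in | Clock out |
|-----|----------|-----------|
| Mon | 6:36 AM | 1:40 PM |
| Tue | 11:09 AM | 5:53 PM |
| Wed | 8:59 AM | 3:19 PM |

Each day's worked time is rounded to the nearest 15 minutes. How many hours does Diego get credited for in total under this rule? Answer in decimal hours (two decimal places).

Mon: 6:36 AM–1:40 PM = 7 h 4 min → rounds to 7 h 0 min
Tue: 11:09 AM–5:53 PM = 6 h 44 min → rounds to 6 h 45 min
Wed: 8:59 AM–3:19 PM = 6 h 20 min → rounds to 6 h 15 min
Total credited: 20 h 0 min.

20.00 hours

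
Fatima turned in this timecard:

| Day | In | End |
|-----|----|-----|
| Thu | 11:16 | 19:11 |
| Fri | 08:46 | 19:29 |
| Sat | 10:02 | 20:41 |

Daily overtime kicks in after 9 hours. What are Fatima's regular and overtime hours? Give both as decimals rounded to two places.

Thu: 11:16–19:11 = 7 h 55 min
Fri: 08:46–19:29 = 10 h 43 min
Sat: 10:02–20:41 = 10 h 39 min
Thu reg 7 h 55 min / OT 0 h 0 min; Fri reg 9 h 0 min / OT 1 h 43 min; Sat reg 9 h 0 min / OT 1 h 39 min.
Totals: regular 25 h 55 min, overtime 3 h 22 min.

Regular 25.92 hours, overtime 3.37 hours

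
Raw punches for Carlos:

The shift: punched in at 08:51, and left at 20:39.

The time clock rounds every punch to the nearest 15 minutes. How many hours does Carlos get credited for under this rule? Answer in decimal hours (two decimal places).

The shift: in 08:51→08:45, out 20:39→20:45; 12 h 0 min

12.00 hours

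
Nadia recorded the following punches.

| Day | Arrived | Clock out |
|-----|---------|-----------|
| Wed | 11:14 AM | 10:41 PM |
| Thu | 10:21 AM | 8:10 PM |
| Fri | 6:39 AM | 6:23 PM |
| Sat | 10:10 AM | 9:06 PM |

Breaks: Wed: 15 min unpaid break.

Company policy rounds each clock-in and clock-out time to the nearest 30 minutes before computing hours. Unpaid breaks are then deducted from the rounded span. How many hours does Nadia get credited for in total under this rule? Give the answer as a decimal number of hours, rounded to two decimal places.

43.75 hours

Wed: in 11:14 AM→11:00 AM, out 10:41 PM→10:30 PM; 11 h 30 min − 15 min = 11 h 15 min
Thu: in 10:21 AM→10:30 AM, out 8:10 PM→8:00 PM; 9 h 30 min
Fri: in 6:39 AM→6:30 AM, out 6:23 PM→6:30 PM; 12 h 0 min
Sat: in 10:10 AM→10:00 AM, out 9:06 PM→9:00 PM; 11 h 0 min
Total credited: 43 h 45 min.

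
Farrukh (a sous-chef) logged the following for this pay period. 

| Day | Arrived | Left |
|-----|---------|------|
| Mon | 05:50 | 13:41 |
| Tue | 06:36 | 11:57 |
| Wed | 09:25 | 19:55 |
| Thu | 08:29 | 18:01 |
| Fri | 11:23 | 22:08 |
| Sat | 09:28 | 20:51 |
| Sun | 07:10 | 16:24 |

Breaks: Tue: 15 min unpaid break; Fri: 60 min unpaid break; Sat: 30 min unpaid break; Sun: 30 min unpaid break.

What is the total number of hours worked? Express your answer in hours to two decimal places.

Mon: 05:50–13:41 = 7 h 51 min
Tue: 06:36–11:57 = 5 h 21 min; less 15 min break → 5 h 6 min
Wed: 09:25–19:55 = 10 h 30 min
Thu: 08:29–18:01 = 9 h 32 min
Fri: 11:23–22:08 = 10 h 45 min; less 60 min break → 9 h 45 min
Sat: 09:28–20:51 = 11 h 23 min; less 30 min break → 10 h 53 min
Sun: 07:10–16:24 = 9 h 14 min; less 30 min break → 8 h 44 min
Total: 7 h 51 min + 5 h 6 min + 10 h 30 min + 9 h 32 min + 9 h 45 min + 10 h 53 min + 8 h 44 min = 62 h 21 min.

62.35 hours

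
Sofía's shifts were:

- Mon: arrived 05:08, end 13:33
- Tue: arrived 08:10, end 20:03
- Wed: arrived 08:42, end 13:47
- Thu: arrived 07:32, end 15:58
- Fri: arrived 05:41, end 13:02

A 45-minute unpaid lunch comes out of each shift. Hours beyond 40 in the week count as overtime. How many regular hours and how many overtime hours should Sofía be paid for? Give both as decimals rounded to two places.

Mon: 05:08–13:33 = 8 h 25 min; less 45 min break → 7 h 40 min
Tue: 08:10–20:03 = 11 h 53 min; less 45 min break → 11 h 8 min
Wed: 08:42–13:47 = 5 h 5 min; less 45 min break → 4 h 20 min
Thu: 07:32–15:58 = 8 h 26 min; less 45 min break → 7 h 41 min
Fri: 05:41–13:02 = 7 h 21 min; less 45 min break → 6 h 36 min
Total worked: 37 h 25 min = 37.42 h.
Threshold 40 h → overtime 0 h 0 min, regular 37 h 25 min.

Regular 37.42 hours, overtime 0.00 hours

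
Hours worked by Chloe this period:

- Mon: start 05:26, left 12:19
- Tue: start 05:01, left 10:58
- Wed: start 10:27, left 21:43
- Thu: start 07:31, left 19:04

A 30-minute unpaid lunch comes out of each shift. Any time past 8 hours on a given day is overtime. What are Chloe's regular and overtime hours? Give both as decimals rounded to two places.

Mon: 05:26–12:19 = 6 h 53 min; less 30 min break → 6 h 23 min
Tue: 05:01–10:58 = 5 h 57 min; less 30 min break → 5 h 27 min
Wed: 10:27–21:43 = 11 h 16 min; less 30 min break → 10 h 46 min
Thu: 07:31–19:04 = 11 h 33 min; less 30 min break → 11 h 3 min
Mon reg 6 h 23 min / OT 0 h 0 min; Tue reg 5 h 27 min / OT 0 h 0 min; Wed reg 8 h 0 min / OT 2 h 46 min; Thu reg 8 h 0 min / OT 3 h 3 min.
Totals: regular 27 h 50 min, overtime 5 h 49 min.

Regular 27.83 hours, overtime 5.82 hours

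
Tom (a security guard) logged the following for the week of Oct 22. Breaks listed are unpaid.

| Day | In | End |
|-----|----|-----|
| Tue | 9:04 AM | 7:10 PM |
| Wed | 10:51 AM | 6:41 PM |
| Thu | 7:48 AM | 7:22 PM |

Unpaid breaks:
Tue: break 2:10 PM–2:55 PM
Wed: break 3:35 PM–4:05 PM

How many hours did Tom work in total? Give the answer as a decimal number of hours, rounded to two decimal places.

28.25 hours

Tue: 9:04 AM–7:10 PM = 10 h 6 min; less 45 min break → 9 h 21 min
Wed: 10:51 AM–6:41 PM = 7 h 50 min; less 30 min break → 7 h 20 min
Thu: 7:48 AM–7:22 PM = 11 h 34 min
Total: 9 h 21 min + 7 h 20 min + 11 h 34 min = 28 h 15 min.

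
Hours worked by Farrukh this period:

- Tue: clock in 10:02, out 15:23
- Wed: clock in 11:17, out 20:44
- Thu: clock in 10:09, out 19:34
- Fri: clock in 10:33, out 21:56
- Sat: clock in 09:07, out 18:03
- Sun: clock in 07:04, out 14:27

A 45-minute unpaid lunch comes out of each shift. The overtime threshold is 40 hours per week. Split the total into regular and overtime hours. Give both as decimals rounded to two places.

Tue: 10:02–15:23 = 5 h 21 min; less 45 min break → 4 h 36 min
Wed: 11:17–20:44 = 9 h 27 min; less 45 min break → 8 h 42 min
Thu: 10:09–19:34 = 9 h 25 min; less 45 min break → 8 h 40 min
Fri: 10:33–21:56 = 11 h 23 min; less 45 min break → 10 h 38 min
Sat: 09:07–18:03 = 8 h 56 min; less 45 min break → 8 h 11 min
Sun: 07:04–14:27 = 7 h 23 min; less 45 min break → 6 h 38 min
Total worked: 47 h 25 min = 47.42 h.
Threshold 40 h → overtime 7 h 25 min, regular 40 h 0 min.

Regular 40.00 hours, overtime 7.42 hours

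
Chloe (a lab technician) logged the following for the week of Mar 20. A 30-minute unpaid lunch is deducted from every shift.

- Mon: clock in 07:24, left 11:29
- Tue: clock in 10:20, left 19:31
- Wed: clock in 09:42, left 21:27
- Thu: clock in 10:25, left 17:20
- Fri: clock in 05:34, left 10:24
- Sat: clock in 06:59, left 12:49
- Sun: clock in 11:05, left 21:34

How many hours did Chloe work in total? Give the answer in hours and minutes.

Mon: 07:24–11:29 = 4 h 5 min; less 30 min break → 3 h 35 min
Tue: 10:20–19:31 = 9 h 11 min; less 30 min break → 8 h 41 min
Wed: 09:42–21:27 = 11 h 45 min; less 30 min break → 11 h 15 min
Thu: 10:25–17:20 = 6 h 55 min; less 30 min break → 6 h 25 min
Fri: 05:34–10:24 = 4 h 50 min; less 30 min break → 4 h 20 min
Sat: 06:59–12:49 = 5 h 50 min; less 30 min break → 5 h 20 min
Sun: 11:05–21:34 = 10 h 29 min; less 30 min break → 9 h 59 min
Total: 3 h 35 min + 8 h 41 min + 11 h 15 min + 6 h 25 min + 4 h 20 min + 5 h 20 min + 9 h 59 min = 49 h 35 min.

49 h 35 min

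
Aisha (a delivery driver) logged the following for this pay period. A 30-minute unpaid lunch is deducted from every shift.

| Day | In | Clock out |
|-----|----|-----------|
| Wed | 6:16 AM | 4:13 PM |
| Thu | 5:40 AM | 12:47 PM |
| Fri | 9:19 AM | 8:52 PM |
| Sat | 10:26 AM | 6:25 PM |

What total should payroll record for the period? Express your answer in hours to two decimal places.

Wed: 6:16 AM–4:13 PM = 9 h 57 min; less 30 min break → 9 h 27 min
Thu: 5:40 AM–12:47 PM = 7 h 7 min; less 30 min break → 6 h 37 min
Fri: 9:19 AM–8:52 PM = 11 h 33 min; less 30 min break → 11 h 3 min
Sat: 10:26 AM–6:25 PM = 7 h 59 min; less 30 min break → 7 h 29 min
Total: 9 h 27 min + 6 h 37 min + 11 h 3 min + 7 h 29 min = 34 h 36 min.

34.60 hours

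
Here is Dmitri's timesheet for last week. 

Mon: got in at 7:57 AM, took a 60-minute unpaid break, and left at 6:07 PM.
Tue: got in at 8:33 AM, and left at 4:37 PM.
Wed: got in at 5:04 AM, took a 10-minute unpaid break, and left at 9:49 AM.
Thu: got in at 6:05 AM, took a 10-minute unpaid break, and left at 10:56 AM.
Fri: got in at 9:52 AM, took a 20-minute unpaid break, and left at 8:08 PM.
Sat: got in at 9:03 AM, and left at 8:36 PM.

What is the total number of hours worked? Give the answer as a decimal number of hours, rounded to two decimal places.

47.98 hours

Mon: 7:57 AM–6:07 PM = 10 h 10 min; less 60 min break → 9 h 10 min
Tue: 8:33 AM–4:37 PM = 8 h 4 min
Wed: 5:04 AM–9:49 AM = 4 h 45 min; less 10 min break → 4 h 35 min
Thu: 6:05 AM–10:56 AM = 4 h 51 min; less 10 min break → 4 h 41 min
Fri: 9:52 AM–8:08 PM = 10 h 16 min; less 20 min break → 9 h 56 min
Sat: 9:03 AM–8:36 PM = 11 h 33 min
Total: 9 h 10 min + 8 h 4 min + 4 h 35 min + 4 h 41 min + 9 h 56 min + 11 h 33 min = 47 h 59 min.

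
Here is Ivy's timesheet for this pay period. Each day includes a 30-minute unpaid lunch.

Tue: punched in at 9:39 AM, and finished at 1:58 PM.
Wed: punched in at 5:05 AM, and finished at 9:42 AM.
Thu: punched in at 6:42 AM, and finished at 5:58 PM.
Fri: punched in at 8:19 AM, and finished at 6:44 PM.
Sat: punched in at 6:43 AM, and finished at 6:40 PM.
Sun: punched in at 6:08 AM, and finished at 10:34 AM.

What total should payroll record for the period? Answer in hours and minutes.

44 h 0 min

Tue: 9:39 AM–1:58 PM = 4 h 19 min; less 30 min break → 3 h 49 min
Wed: 5:05 AM–9:42 AM = 4 h 37 min; less 30 min break → 4 h 7 min
Thu: 6:42 AM–5:58 PM = 11 h 16 min; less 30 min break → 10 h 46 min
Fri: 8:19 AM–6:44 PM = 10 h 25 min; less 30 min break → 9 h 55 min
Sat: 6:43 AM–6:40 PM = 11 h 57 min; less 30 min break → 11 h 27 min
Sun: 6:08 AM–10:34 AM = 4 h 26 min; less 30 min break → 3 h 56 min
Total: 3 h 49 min + 4 h 7 min + 10 h 46 min + 9 h 55 min + 11 h 27 min + 3 h 56 min = 44 h 0 min.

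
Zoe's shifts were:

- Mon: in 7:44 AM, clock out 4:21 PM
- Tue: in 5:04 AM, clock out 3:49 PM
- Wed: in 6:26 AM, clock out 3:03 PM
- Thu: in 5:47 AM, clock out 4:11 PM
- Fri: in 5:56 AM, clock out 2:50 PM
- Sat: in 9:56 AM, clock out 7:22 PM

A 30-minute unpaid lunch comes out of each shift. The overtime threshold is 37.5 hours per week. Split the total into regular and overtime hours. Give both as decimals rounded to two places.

Mon: 7:44 AM–4:21 PM = 8 h 37 min; less 30 min break → 8 h 7 min
Tue: 5:04 AM–3:49 PM = 10 h 45 min; less 30 min break → 10 h 15 min
Wed: 6:26 AM–3:03 PM = 8 h 37 min; less 30 min break → 8 h 7 min
Thu: 5:47 AM–4:11 PM = 10 h 24 min; less 30 min break → 9 h 54 min
Fri: 5:56 AM–2:50 PM = 8 h 54 min; less 30 min break → 8 h 24 min
Sat: 9:56 AM–7:22 PM = 9 h 26 min; less 30 min break → 8 h 56 min
Total worked: 53 h 43 min = 53.72 h.
Threshold 37.5 h → overtime 16 h 13 min, regular 37 h 30 min.

Regular 37.50 hours, overtime 16.22 hours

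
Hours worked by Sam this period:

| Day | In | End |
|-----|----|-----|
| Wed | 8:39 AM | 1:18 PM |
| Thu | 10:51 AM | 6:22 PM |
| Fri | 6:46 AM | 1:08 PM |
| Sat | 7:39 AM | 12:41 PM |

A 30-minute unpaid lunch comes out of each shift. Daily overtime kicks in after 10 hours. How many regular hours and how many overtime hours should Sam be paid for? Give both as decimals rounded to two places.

Wed: 8:39 AM–1:18 PM = 4 h 39 min; less 30 min break → 4 h 9 min
Thu: 10:51 AM–6:22 PM = 7 h 31 min; less 30 min break → 7 h 1 min
Fri: 6:46 AM–1:08 PM = 6 h 22 min; less 30 min break → 5 h 52 min
Sat: 7:39 AM–12:41 PM = 5 h 2 min; less 30 min break → 4 h 32 min
Wed reg 4 h 9 min / OT 0 h 0 min; Thu reg 7 h 1 min / OT 0 h 0 min; Fri reg 5 h 52 min / OT 0 h 0 min; Sat reg 4 h 32 min / OT 0 h 0 min.
Totals: regular 21 h 34 min, overtime 0 h 0 min.

Regular 21.57 hours, overtime 0.00 hours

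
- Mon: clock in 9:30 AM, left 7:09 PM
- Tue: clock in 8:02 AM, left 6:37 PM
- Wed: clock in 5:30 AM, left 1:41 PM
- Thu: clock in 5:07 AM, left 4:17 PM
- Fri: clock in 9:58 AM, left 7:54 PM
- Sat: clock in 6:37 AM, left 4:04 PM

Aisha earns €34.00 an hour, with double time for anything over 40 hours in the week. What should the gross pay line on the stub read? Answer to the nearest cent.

€2649.73

Mon: 9:30 AM–7:09 PM = 9 h 39 min
Tue: 8:02 AM–6:37 PM = 10 h 35 min
Wed: 5:30 AM–1:41 PM = 8 h 11 min
Thu: 5:07 AM–4:17 PM = 11 h 10 min
Fri: 9:58 AM–7:54 PM = 9 h 56 min
Sat: 6:37 AM–4:04 PM = 9 h 27 min
Total worked: 58 h 58 min = 3538 min.
Regular 40 h 0 min = 2400 min at €34.00/h; overtime 18 h 58 min = 1138 min at €68.00/h.
Pay = (2400 × €34.00 + 1138 × €68.00) ÷ 60 = €2649.73.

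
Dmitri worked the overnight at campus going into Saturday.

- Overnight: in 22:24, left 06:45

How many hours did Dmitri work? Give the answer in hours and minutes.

8 h 21 min

Overnight: 22:24 → midnight = 1 h 36 min; midnight → 06:45 = 6 h 45 min; span 8 h 21 min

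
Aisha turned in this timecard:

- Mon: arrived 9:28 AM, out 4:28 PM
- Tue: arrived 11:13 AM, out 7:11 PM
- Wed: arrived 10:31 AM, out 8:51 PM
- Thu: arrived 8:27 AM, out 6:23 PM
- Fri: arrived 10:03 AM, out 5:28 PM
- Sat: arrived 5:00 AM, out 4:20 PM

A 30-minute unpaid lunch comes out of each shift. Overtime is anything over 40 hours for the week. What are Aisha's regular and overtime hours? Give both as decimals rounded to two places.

Regular 40.00 hours, overtime 10.98 hours

Mon: 9:28 AM–4:28 PM = 7 h 0 min; less 30 min break → 6 h 30 min
Tue: 11:13 AM–7:11 PM = 7 h 58 min; less 30 min break → 7 h 28 min
Wed: 10:31 AM–8:51 PM = 10 h 20 min; less 30 min break → 9 h 50 min
Thu: 8:27 AM–6:23 PM = 9 h 56 min; less 30 min break → 9 h 26 min
Fri: 10:03 AM–5:28 PM = 7 h 25 min; less 30 min break → 6 h 55 min
Sat: 5:00 AM–4:20 PM = 11 h 20 min; less 30 min break → 10 h 50 min
Total worked: 50 h 59 min = 50.98 h.
Threshold 40 h → overtime 10 h 59 min, regular 40 h 0 min.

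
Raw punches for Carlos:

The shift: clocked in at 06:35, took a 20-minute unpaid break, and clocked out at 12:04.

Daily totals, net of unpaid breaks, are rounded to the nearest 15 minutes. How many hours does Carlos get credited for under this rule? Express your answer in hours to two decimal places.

The shift: 06:35–12:04 = 5 h 29 min − 20 min = 5 h 9 min → rounds to 5 h 15 min

5.25 hours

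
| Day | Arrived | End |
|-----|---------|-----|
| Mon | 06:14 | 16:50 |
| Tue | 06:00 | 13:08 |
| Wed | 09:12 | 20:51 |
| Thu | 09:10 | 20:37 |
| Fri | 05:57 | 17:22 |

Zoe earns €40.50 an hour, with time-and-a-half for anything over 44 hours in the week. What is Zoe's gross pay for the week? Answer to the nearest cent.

€2283.19

Mon: 06:14–16:50 = 10 h 36 min
Tue: 06:00–13:08 = 7 h 8 min
Wed: 09:12–20:51 = 11 h 39 min
Thu: 09:10–20:37 = 11 h 27 min
Fri: 05:57–17:22 = 11 h 25 min
Total worked: 52 h 15 min = 3135 min.
Regular 44 h 0 min = 2640 min at €40.50/h; overtime 8 h 15 min = 495 min at €60.75/h.
Pay = (2640 × €40.50 + 495 × €60.75) ÷ 60 = €2283.19.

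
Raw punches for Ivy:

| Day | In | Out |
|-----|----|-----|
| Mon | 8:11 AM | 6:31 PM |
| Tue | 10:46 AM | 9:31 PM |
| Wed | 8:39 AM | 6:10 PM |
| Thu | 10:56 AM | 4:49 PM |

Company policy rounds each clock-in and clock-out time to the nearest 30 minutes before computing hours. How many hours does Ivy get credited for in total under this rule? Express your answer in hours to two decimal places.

Mon: in 8:11 AM→8:00 AM, out 6:31 PM→6:30 PM; 10 h 30 min
Tue: in 10:46 AM→11:00 AM, out 9:31 PM→9:30 PM; 10 h 30 min
Wed: in 8:39 AM→8:30 AM, out 6:10 PM→6:00 PM; 9 h 30 min
Thu: in 10:56 AM→11:00 AM, out 4:49 PM→5:00 PM; 6 h 0 min
Total credited: 36 h 30 min.

36.50 hours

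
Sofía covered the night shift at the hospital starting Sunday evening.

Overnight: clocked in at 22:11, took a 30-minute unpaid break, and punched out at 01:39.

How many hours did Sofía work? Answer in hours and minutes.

2 h 58 min

Overnight: 22:11 → midnight = 1 h 49 min; midnight → 01:39 = 1 h 39 min; span 3 h 28 min; less 30 min break → 2 h 58 min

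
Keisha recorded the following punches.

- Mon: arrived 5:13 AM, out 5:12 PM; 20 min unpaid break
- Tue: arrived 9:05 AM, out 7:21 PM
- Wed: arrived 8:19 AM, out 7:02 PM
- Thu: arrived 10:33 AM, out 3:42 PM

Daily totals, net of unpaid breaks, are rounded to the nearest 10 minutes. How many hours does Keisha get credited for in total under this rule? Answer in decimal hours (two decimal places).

37.83 hours

Mon: 5:13 AM–5:12 PM = 11 h 59 min − 20 min = 11 h 39 min → rounds to 11 h 40 min
Tue: 9:05 AM–7:21 PM = 10 h 16 min → rounds to 10 h 20 min
Wed: 8:19 AM–7:02 PM = 10 h 43 min → rounds to 10 h 40 min
Thu: 10:33 AM–3:42 PM = 5 h 9 min → rounds to 5 h 10 min
Total credited: 37 h 50 min.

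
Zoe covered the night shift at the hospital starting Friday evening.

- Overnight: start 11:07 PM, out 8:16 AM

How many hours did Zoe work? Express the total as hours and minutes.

Overnight: 11:07 PM → midnight = 0 h 53 min; midnight → 8:16 AM = 8 h 16 min; span 9 h 9 min

9 h 9 min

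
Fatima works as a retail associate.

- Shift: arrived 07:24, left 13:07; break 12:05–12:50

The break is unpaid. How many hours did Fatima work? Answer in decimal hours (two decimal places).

Shift: 07:24–13:07 = 5 h 43 min; less 45 min break → 4 h 58 min

4.97 hours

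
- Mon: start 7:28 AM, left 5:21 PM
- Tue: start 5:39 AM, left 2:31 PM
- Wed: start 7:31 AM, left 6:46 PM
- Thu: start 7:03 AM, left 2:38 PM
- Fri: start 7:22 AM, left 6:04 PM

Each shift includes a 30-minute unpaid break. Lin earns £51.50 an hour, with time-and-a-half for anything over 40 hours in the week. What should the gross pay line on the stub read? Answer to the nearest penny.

£2506.76

Mon: 7:28 AM–5:21 PM = 9 h 53 min; less 30 min break → 9 h 23 min
Tue: 5:39 AM–2:31 PM = 8 h 52 min; less 30 min break → 8 h 22 min
Wed: 7:31 AM–6:46 PM = 11 h 15 min; less 30 min break → 10 h 45 min
Thu: 7:03 AM–2:38 PM = 7 h 35 min; less 30 min break → 7 h 5 min
Fri: 7:22 AM–6:04 PM = 10 h 42 min; less 30 min break → 10 h 12 min
Total worked: 45 h 47 min = 2747 min.
Regular 40 h 0 min = 2400 min at £51.50/h; overtime 5 h 47 min = 347 min at £77.25/h.
Pay = (2400 × £51.50 + 347 × £77.25) ÷ 60 = £2506.76.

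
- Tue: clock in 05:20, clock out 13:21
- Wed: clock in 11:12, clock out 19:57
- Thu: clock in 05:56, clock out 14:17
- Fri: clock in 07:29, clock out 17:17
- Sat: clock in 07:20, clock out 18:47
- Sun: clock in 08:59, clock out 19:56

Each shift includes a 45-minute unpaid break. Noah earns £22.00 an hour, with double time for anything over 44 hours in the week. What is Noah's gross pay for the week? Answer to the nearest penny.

Tue: 05:20–13:21 = 8 h 1 min; less 45 min break → 7 h 16 min
Wed: 11:12–19:57 = 8 h 45 min; less 45 min break → 8 h 0 min
Thu: 05:56–14:17 = 8 h 21 min; less 45 min break → 7 h 36 min
Fri: 07:29–17:17 = 9 h 48 min; less 45 min break → 9 h 3 min
Sat: 07:20–18:47 = 11 h 27 min; less 45 min break → 10 h 42 min
Sun: 08:59–19:56 = 10 h 57 min; less 45 min break → 10 h 12 min
Total worked: 52 h 49 min = 3169 min.
Regular 44 h 0 min = 2640 min at £22.00/h; overtime 8 h 49 min = 529 min at £44.00/h.
Pay = (2640 × £22.00 + 529 × £44.00) ÷ 60 = £1355.93.

£1355.93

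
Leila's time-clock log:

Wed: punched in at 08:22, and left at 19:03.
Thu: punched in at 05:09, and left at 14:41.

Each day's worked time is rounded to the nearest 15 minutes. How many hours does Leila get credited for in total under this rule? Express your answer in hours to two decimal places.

Wed: 08:22–19:03 = 10 h 41 min → rounds to 10 h 45 min
Thu: 05:09–14:41 = 9 h 32 min → rounds to 9 h 30 min
Total credited: 20 h 15 min.

20.25 hours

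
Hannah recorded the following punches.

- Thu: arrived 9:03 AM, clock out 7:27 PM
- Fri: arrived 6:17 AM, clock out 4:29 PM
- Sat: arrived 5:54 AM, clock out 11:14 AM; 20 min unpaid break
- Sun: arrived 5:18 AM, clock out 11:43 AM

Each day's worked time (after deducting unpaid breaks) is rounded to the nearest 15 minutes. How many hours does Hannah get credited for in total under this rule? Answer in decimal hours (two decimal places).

32.25 hours

Thu: 9:03 AM–7:27 PM = 10 h 24 min → rounds to 10 h 30 min
Fri: 6:17 AM–4:29 PM = 10 h 12 min → rounds to 10 h 15 min
Sat: 5:54 AM–11:14 AM = 5 h 20 min − 20 min = 5 h 0 min → rounds to 5 h 0 min
Sun: 5:18 AM–11:43 AM = 6 h 25 min → rounds to 6 h 30 min
Total credited: 32 h 15 min.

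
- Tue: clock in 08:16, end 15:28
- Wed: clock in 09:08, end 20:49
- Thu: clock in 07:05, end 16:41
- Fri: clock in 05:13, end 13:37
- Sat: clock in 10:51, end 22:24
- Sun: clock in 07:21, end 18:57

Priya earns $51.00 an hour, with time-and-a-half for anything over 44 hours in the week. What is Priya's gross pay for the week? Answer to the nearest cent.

Tue: 08:16–15:28 = 7 h 12 min
Wed: 09:08–20:49 = 11 h 41 min
Thu: 07:05–16:41 = 9 h 36 min
Fri: 05:13–13:37 = 8 h 24 min
Sat: 10:51–22:24 = 11 h 33 min
Sun: 07:21–18:57 = 11 h 36 min
Total worked: 60 h 2 min = 3602 min.
Regular 44 h 0 min = 2640 min at $51.00/h; overtime 16 h 2 min = 962 min at $76.50/h.
Pay = (2640 × $51.00 + 962 × $76.50) ÷ 60 = $3470.55.

$3470.55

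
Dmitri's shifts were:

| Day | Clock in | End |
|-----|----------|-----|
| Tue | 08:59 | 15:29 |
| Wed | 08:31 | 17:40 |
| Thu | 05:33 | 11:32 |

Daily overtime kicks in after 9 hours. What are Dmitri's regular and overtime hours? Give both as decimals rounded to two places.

Regular 21.48 hours, overtime 0.15 hours

Tue: 08:59–15:29 = 6 h 30 min
Wed: 08:31–17:40 = 9 h 9 min
Thu: 05:33–11:32 = 5 h 59 min
Tue reg 6 h 30 min / OT 0 h 0 min; Wed reg 9 h 0 min / OT 0 h 9 min; Thu reg 5 h 59 min / OT 0 h 0 min.
Totals: regular 21 h 29 min, overtime 0 h 9 min.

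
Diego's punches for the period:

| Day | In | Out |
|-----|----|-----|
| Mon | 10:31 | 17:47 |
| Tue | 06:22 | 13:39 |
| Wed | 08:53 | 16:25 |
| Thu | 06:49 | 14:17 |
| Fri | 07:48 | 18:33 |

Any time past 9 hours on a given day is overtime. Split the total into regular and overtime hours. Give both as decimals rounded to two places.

Mon: 10:31–17:47 = 7 h 16 min
Tue: 06:22–13:39 = 7 h 17 min
Wed: 08:53–16:25 = 7 h 32 min
Thu: 06:49–14:17 = 7 h 28 min
Fri: 07:48–18:33 = 10 h 45 min
Mon reg 7 h 16 min / OT 0 h 0 min; Tue reg 7 h 17 min / OT 0 h 0 min; Wed reg 7 h 32 min / OT 0 h 0 min; Thu reg 7 h 28 min / OT 0 h 0 min; Fri reg 9 h 0 min / OT 1 h 45 min.
Totals: regular 38 h 33 min, overtime 1 h 45 min.

Regular 38.55 hours, overtime 1.75 hours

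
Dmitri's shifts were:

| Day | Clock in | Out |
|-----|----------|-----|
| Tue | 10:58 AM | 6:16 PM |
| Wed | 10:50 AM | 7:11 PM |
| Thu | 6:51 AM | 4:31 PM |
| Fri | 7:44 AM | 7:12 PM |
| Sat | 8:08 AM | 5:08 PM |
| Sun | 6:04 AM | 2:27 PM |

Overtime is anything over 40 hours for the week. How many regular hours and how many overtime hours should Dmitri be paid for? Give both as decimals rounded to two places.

Tue: 10:58 AM–6:16 PM = 7 h 18 min
Wed: 10:50 AM–7:11 PM = 8 h 21 min
Thu: 6:51 AM–4:31 PM = 9 h 40 min
Fri: 7:44 AM–7:12 PM = 11 h 28 min
Sat: 8:08 AM–5:08 PM = 9 h 0 min
Sun: 6:04 AM–2:27 PM = 8 h 23 min
Total worked: 54 h 10 min = 54.17 h.
Threshold 40 h → overtime 14 h 10 min, regular 40 h 0 min.

Regular 40.00 hours, overtime 14.17 hours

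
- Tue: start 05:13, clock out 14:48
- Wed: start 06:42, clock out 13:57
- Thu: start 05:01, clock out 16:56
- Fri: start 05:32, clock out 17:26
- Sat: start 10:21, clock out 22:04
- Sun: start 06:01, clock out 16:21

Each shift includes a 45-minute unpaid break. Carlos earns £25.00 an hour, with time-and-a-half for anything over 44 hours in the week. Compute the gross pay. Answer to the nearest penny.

£1632.50

Tue: 05:13–14:48 = 9 h 35 min; less 45 min break → 8 h 50 min
Wed: 06:42–13:57 = 7 h 15 min; less 45 min break → 6 h 30 min
Thu: 05:01–16:56 = 11 h 55 min; less 45 min break → 11 h 10 min
Fri: 05:32–17:26 = 11 h 54 min; less 45 min break → 11 h 9 min
Sat: 10:21–22:04 = 11 h 43 min; less 45 min break → 10 h 58 min
Sun: 06:01–16:21 = 10 h 20 min; less 45 min break → 9 h 35 min
Total worked: 58 h 12 min = 3492 min.
Regular 44 h 0 min = 2640 min at £25.00/h; overtime 14 h 12 min = 852 min at £37.50/h.
Pay = (2640 × £25.00 + 852 × £37.50) ÷ 60 = £1632.50.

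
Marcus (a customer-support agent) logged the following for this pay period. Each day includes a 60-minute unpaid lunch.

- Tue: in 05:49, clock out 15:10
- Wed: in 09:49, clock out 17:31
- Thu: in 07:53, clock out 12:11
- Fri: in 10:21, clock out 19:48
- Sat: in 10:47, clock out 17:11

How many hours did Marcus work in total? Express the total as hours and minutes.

Tue: 05:49–15:10 = 9 h 21 min; less 60 min break → 8 h 21 min
Wed: 09:49–17:31 = 7 h 42 min; less 60 min break → 6 h 42 min
Thu: 07:53–12:11 = 4 h 18 min; less 60 min break → 3 h 18 min
Fri: 10:21–19:48 = 9 h 27 min; less 60 min break → 8 h 27 min
Sat: 10:47–17:11 = 6 h 24 min; less 60 min break → 5 h 24 min
Total: 8 h 21 min + 6 h 42 min + 3 h 18 min + 8 h 27 min + 5 h 24 min = 32 h 12 min.

32 h 12 min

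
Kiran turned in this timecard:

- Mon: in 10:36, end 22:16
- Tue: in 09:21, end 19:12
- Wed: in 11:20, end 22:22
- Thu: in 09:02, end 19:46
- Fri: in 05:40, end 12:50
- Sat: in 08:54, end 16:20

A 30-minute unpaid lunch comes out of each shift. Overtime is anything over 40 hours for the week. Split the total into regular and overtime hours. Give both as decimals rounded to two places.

Regular 40.00 hours, overtime 14.88 hours

Mon: 10:36–22:16 = 11 h 40 min; less 30 min break → 11 h 10 min
Tue: 09:21–19:12 = 9 h 51 min; less 30 min break → 9 h 21 min
Wed: 11:20–22:22 = 11 h 2 min; less 30 min break → 10 h 32 min
Thu: 09:02–19:46 = 10 h 44 min; less 30 min break → 10 h 14 min
Fri: 05:40–12:50 = 7 h 10 min; less 30 min break → 6 h 40 min
Sat: 08:54–16:20 = 7 h 26 min; less 30 min break → 6 h 56 min
Total worked: 54 h 53 min = 54.88 h.
Threshold 40 h → overtime 14 h 53 min, regular 40 h 0 min.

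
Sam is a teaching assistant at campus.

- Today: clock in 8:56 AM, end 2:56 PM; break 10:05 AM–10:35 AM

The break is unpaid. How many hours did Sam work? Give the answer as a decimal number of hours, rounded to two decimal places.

Today: 8:56 AM–2:56 PM = 6 h 0 min; less 30 min break → 5 h 30 min

5.50 hours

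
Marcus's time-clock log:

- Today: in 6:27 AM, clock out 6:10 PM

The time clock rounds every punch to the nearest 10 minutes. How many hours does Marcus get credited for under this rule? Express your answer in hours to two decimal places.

Today: in 6:27 AM→6:30 AM, out 6:10 PM→6:10 PM; 11 h 40 min

11.67 hours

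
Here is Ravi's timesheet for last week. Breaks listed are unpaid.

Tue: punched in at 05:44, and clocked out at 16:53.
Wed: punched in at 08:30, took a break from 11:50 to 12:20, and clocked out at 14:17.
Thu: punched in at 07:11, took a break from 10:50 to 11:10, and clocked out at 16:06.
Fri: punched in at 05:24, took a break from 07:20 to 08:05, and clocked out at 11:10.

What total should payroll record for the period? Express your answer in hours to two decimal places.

Tue: 05:44–16:53 = 11 h 9 min
Wed: 08:30–14:17 = 5 h 47 min; less 30 min break → 5 h 17 min
Thu: 07:11–16:06 = 8 h 55 min; less 20 min break → 8 h 35 min
Fri: 05:24–11:10 = 5 h 46 min; less 45 min break → 5 h 1 min
Total: 11 h 9 min + 5 h 17 min + 8 h 35 min + 5 h 1 min = 30 h 2 min.

30.03 hours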